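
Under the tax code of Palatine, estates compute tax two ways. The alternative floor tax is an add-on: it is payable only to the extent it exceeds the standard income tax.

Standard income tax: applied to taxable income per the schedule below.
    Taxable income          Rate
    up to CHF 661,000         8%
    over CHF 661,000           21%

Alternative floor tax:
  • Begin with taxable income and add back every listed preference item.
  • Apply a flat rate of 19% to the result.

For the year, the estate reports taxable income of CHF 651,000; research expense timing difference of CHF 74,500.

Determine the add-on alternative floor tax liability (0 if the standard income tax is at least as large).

Alternative floor tax:
  Adjusted income: CHF 651,000 + CHF 74,500 = CHF 725,500
  CHF 725,500 × 19% = CHF 137,845

Standard income tax:
  CHF 651,000 × 8% = CHF 52,080

Excess of alternative floor tax over standard income tax: CHF 137,845 − CHF 52,080 = CHF 85,765.

CHF 85,765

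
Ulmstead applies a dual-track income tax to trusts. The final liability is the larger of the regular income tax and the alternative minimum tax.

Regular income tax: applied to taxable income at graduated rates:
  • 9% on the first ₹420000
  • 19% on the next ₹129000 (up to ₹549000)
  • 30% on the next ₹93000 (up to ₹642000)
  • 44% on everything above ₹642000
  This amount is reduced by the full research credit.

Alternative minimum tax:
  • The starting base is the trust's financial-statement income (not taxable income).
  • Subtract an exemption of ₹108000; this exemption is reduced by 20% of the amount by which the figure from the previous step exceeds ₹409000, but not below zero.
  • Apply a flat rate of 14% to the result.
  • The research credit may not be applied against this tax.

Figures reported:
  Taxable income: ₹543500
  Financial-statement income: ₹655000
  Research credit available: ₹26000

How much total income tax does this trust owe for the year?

₹83468

Alternative minimum tax:
  Base (financial-statement income): ₹655000
  Exemption: ₹108000 − 20% × (₹655000 − ₹409000) = ₹108000 − ₹49200 = ₹58800
  Base: ₹655000 − ₹58800 = ₹596200
  ₹596200 × 14% = ₹83468

Regular income tax:
  ₹420000 × 9% = ₹37800
  ₹123500 × 19% = ₹23465
  → ₹61265
  Less research credit ₹26000 → ₹35265

₹83468 > ₹35265, so the alternative minimum tax is the binding amount.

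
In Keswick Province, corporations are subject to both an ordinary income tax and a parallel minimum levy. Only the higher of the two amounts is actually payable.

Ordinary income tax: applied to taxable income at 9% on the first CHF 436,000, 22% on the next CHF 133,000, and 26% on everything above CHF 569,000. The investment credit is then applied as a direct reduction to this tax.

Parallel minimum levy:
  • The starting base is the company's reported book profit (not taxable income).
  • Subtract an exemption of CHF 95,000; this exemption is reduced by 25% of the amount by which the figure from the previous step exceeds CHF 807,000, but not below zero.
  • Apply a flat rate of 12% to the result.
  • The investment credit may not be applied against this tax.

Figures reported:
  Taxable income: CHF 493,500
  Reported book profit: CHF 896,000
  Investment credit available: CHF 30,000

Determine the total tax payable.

Ordinary income tax:
  CHF 436,000 × 9% = CHF 39,240
  CHF 57,500 × 22% = CHF 12,650
  → CHF 51,890
  Less investment credit CHF 30,000 → CHF 21,890

Parallel minimum levy:
  Base (reported book profit): CHF 896,000
  Exemption: CHF 95,000 − 25% × (CHF 896,000 − CHF 807,000) = CHF 95,000 − CHF 22,250 = CHF 72,750
  Base: CHF 896,000 − CHF 72,750 = CHF 823,250
  CHF 823,250 × 12% = CHF 98,790

CHF 98,790 > CHF 21,890, so the parallel minimum levy is the binding amount.

CHF 98,790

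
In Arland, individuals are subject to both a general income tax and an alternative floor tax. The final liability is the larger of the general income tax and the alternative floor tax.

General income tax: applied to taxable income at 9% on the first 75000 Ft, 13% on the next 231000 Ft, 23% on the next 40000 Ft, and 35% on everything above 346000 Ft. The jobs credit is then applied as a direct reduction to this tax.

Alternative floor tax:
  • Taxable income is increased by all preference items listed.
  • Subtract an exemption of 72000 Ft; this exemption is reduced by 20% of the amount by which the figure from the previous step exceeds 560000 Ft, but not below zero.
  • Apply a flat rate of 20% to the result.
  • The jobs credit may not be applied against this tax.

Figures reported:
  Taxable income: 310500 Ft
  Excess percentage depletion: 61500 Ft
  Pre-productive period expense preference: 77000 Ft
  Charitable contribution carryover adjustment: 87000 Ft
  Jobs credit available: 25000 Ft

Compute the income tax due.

92800 Ft

General income tax:
  75000 Ft × 9% = 6750 Ft
  231000 Ft × 13% = 30030 Ft
  4500 Ft × 23% = 1035 Ft
  → 37815 Ft
  Less jobs credit 25000 Ft → 12815 Ft

Alternative floor tax:
  Adjusted income: 310500 Ft + 61500 Ft + 77000 Ft + 87000 Ft = 536000 Ft
  Exemption: 536000 Ft ≤ 560000 Ft, so full 72000 Ft applies
  Base: 536000 Ft − 72000 Ft = 464000 Ft
  464000 Ft × 20% = 92800 Ft

92800 Ft > 12815 Ft, so the alternative floor tax is the binding amount.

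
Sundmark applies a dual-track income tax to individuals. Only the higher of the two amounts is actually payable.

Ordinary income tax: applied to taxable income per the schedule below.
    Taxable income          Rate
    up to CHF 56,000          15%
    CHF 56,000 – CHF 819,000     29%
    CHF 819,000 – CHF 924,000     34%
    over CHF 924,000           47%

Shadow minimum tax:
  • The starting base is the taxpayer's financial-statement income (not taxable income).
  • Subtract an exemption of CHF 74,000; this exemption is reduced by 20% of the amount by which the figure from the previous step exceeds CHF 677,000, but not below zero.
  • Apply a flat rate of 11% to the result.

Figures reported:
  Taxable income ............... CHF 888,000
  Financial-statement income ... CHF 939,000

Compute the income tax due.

CHF 253,130

Ordinary income tax:
  CHF 56,000 × 15% = CHF 8,400
  CHF 763,000 × 29% = CHF 221,270
  CHF 69,000 × 34% = CHF 23,460
  → CHF 253,130

Shadow minimum tax:
  Base (financial-statement income): CHF 939,000
  Exemption: CHF 74,000 − 20% × (CHF 939,000 − CHF 677,000) = CHF 74,000 − CHF 52,400 = CHF 21,600
  Base: CHF 939,000 − CHF 21,600 = CHF 917,400
  CHF 917,400 × 11% = CHF 100,914

CHF 253,130 > CHF 100,914, so the ordinary income tax governs.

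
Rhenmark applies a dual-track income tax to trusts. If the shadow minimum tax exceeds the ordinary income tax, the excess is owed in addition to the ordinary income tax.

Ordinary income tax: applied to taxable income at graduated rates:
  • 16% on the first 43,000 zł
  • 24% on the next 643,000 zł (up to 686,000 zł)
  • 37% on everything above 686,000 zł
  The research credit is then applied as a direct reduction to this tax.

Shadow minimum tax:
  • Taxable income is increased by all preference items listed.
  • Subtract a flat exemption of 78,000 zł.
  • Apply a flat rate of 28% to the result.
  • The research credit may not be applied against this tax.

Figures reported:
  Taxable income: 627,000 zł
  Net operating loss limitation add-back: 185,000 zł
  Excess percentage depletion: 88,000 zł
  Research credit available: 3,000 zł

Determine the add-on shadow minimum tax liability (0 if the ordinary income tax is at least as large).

86,120 zł

Ordinary income tax:
  43,000 zł × 16% = 6,880 zł
  584,000 zł × 24% = 140,160 zł
  → 147,040 zł
  Less research credit 3,000 zł → 144,040 zł

Shadow minimum tax:
  Adjusted income: 627,000 zł + 185,000 zł + 88,000 zł = 900,000 zł
  Less exemption 78,000 zł → base 822,000 zł
  822,000 zł × 28% = 230,160 zł

Excess of shadow minimum tax over ordinary income tax: 230,160 zł − 144,040 zł = 86,120 zł.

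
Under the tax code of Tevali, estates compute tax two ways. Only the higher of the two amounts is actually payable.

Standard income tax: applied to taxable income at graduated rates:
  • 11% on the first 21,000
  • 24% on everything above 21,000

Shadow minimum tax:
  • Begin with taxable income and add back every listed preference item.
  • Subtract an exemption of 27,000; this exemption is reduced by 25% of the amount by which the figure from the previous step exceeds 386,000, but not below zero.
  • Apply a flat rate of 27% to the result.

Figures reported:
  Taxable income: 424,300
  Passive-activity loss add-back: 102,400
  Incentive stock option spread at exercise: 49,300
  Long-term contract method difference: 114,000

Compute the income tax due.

Standard income tax:
  21,000 × 11% = 2,310
  403,300 × 24% = 96,792
  → 99,102

Shadow minimum tax:
  Adjusted income: 424,300 + 102,400 + 49,300 + 114,000 = 690,000
  Exemption: 25% × (690,000 − 386,000) = 76,000 ≥ 27,000, so the exemption is fully phased out
  Base: 690,000 − 0 = 690,000
  690,000 × 27% = 186,300

186,300 > 99,102, so the shadow minimum tax is the binding amount.

186,300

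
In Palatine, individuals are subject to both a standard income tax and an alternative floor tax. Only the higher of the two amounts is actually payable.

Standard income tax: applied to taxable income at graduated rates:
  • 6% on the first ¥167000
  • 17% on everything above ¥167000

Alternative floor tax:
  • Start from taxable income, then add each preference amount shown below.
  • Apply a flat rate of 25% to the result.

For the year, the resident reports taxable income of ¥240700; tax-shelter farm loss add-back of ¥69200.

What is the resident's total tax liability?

¥77475

Standard income tax:
  ¥167000 × 6% = ¥10020
  ¥73700 × 17% = ¥12529
  → ¥22549

Alternative floor tax:
  Adjusted income: ¥240700 + ¥69200 = ¥309900
  ¥309900 × 25% = ¥77475

¥77475 > ¥22549, so the alternative floor tax is the binding amount.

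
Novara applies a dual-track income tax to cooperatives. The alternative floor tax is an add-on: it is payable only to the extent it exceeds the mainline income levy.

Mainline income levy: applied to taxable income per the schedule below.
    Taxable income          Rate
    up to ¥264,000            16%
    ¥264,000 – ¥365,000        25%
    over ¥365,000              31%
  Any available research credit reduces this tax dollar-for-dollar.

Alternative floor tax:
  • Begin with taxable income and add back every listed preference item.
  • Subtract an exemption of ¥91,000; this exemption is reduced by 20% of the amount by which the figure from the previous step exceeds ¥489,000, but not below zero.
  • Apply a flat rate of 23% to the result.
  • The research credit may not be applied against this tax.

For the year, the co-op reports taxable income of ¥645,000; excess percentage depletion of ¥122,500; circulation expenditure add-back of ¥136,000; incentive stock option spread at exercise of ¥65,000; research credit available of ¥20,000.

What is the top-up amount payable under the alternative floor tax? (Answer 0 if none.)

¥88,465

Mainline income levy:
  ¥264,000 × 16% = ¥42,240
  ¥101,000 × 25% = ¥25,250
  ¥280,000 × 31% = ¥86,800
  → ¥154,290
  Less research credit ¥20,000 → ¥134,290

Alternative floor tax:
  Adjusted income: ¥645,000 + ¥122,500 + ¥136,000 + ¥65,000 = ¥968,500
  Exemption: 20% × (¥968,500 − ¥489,000) = ¥95,900 ≥ ¥91,000, so the exemption is fully phased out
  Base: ¥968,500 − ¥0 = ¥968,500
  ¥968,500 × 23% = ¥222,755

Excess of alternative floor tax over mainline income levy: ¥222,755 − ¥134,290 = ¥88,465.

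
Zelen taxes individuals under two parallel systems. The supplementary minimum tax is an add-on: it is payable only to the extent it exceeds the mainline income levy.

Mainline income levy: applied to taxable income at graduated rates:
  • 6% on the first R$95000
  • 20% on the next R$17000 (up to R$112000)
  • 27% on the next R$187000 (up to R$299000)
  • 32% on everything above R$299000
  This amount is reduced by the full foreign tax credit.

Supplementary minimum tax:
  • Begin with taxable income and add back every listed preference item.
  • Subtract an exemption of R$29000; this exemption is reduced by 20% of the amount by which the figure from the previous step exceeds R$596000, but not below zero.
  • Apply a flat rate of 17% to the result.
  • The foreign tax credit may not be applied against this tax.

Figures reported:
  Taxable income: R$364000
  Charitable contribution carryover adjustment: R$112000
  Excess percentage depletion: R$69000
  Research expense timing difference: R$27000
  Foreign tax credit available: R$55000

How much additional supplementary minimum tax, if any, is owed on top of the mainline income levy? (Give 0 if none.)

R$66920

Mainline income levy:
  R$95000 × 6% = R$5700
  R$17000 × 20% = R$3400
  R$187000 × 27% = R$50490
  R$65000 × 32% = R$20800
  → R$80390
  Less foreign tax credit R$55000 → R$25390

Supplementary minimum tax:
  Adjusted income: R$364000 + R$112000 + R$69000 + R$27000 = R$572000
  Exemption: R$572000 ≤ R$596000, so full R$29000 applies
  Base: R$572000 − R$29000 = R$543000
  R$543000 × 17% = R$92310

Excess of supplementary minimum tax over mainline income levy: R$92310 − R$25390 = R$66920.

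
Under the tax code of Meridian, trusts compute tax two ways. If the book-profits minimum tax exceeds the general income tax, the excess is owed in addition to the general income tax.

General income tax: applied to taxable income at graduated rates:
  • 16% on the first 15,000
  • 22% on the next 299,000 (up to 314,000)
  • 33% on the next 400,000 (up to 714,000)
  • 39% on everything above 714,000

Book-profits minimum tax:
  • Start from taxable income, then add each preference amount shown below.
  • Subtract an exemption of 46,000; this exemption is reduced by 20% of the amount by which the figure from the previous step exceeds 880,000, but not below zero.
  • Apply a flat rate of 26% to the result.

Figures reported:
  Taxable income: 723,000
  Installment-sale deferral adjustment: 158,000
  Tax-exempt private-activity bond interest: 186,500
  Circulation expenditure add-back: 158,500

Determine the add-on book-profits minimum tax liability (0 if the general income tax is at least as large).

General income tax:
  15,000 × 16% = 2,400
  299,000 × 22% = 65,780
  400,000 × 33% = 132,000
  9,000 × 39% = 3,510
  → 203,690

Book-profits minimum tax:
  Adjusted income: 723,000 + 158,000 + 186,500 + 158,500 = 1,226,000
  Exemption: 20% × (1,226,000 − 880,000) = 69,200 ≥ 46,000, so the exemption is fully phased out
  Base: 1,226,000 − 0 = 1,226,000
  1,226,000 × 26% = 318,760

Excess of book-profits minimum tax over general income tax: 318,760 − 203,690 = 115,070.

115,070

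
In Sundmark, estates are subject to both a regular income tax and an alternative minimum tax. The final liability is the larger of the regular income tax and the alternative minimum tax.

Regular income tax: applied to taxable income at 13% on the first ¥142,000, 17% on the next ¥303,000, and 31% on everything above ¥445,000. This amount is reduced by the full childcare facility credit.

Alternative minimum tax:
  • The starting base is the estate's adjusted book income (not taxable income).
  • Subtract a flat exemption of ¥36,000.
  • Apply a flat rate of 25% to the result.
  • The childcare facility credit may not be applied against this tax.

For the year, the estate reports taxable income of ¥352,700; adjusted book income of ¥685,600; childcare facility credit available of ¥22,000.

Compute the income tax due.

¥162,400

Regular income tax:
  ¥142,000 × 13% = ¥18,460
  ¥210,700 × 17% = ¥35,819
  → ¥54,279
  Less childcare facility credit ¥22,000 → ¥32,279

Alternative minimum tax:
  Base (adjusted book income): ¥685,600
  Less exemption ¥36,000 → base ¥649,600
  ¥649,600 × 25% = ¥162,400

¥162,400 > ¥32,279, so the alternative minimum tax is the binding amount.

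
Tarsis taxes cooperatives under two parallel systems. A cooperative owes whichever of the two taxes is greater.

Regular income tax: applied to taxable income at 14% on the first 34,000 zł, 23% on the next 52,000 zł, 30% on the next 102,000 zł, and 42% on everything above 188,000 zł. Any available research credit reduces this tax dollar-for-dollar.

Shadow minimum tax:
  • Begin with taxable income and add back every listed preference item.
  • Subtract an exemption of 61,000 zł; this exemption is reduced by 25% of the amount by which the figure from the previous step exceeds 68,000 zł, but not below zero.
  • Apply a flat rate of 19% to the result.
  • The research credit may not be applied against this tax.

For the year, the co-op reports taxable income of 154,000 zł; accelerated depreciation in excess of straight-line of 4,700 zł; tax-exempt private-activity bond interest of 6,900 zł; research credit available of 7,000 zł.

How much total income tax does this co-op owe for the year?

30,120 zł

Shadow minimum tax:
  Adjusted income: 154,000 zł + 4,700 zł + 6,900 zł = 165,600 zł
  Exemption: 61,000 zł − 25% × (165,600 zł − 68,000 zł) = 61,000 zł − 24,400 zł = 36,600 zł
  Base: 165,600 zł − 36,600 zł = 129,000 zł
  129,000 zł × 19% = 24,510 zł

Regular income tax:
  34,000 zł × 14% = 4,760 zł
  52,000 zł × 23% = 11,960 zł
  68,000 zł × 30% = 20,400 zł
  → 37,120 zł
  Less research credit 7,000 zł → 30,120 zł

30,120 zł > 24,510 zł, so the regular income tax governs.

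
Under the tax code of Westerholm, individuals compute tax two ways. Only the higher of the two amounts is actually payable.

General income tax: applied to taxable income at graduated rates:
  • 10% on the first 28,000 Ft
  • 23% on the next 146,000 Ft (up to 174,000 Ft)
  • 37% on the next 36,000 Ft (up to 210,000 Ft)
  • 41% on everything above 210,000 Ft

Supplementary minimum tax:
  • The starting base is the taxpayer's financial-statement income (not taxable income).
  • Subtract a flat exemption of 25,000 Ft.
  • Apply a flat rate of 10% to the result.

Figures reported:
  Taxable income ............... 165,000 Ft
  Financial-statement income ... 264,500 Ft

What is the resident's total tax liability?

Supplementary minimum tax:
  Base (financial-statement income): 264,500 Ft
  Less exemption 25,000 Ft → base 239,500 Ft
  239,500 Ft × 10% = 23,950 Ft

General income tax:
  28,000 Ft × 10% = 2,800 Ft
  137,000 Ft × 23% = 31,510 Ft
  → 34,310 Ft

34,310 Ft > 23,950 Ft, so the general income tax governs.

34,310 Ft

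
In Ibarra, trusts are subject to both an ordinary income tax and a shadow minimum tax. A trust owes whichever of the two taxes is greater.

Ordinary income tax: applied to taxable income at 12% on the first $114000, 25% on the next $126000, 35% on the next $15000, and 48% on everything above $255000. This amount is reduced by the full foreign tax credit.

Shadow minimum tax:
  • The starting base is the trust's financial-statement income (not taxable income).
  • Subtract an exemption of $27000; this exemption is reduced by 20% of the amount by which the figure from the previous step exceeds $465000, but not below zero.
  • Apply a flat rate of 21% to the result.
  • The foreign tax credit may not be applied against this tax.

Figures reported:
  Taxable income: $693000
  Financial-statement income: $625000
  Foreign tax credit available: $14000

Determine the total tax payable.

$246670

Ordinary income tax:
  $114000 × 12% = $13680
  $126000 × 25% = $31500
  $15000 × 35% = $5250
  $438000 × 48% = $210240
  → $260670
  Less foreign tax credit $14000 → $246670

Shadow minimum tax:
  Base (financial-statement income): $625000
  Exemption: 20% × ($625000 − $465000) = $32000 ≥ $27000, so the exemption is fully phased out
  Base: $625000 − $0 = $625000
  $625000 × 21% = $131250

$246670 > $131250, so the ordinary income tax governs.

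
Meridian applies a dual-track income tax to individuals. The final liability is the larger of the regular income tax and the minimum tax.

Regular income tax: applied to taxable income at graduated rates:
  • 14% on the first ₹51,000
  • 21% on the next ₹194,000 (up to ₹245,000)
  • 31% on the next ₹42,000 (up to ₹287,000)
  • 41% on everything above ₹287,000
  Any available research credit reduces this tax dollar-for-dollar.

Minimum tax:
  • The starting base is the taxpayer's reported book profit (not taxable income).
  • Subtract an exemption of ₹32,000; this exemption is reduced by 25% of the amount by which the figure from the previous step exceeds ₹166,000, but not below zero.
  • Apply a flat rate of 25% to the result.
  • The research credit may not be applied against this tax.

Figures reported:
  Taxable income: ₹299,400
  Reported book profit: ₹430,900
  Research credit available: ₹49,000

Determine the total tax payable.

Regular income tax:
  ₹51,000 × 14% = ₹7,140
  ₹194,000 × 21% = ₹40,740
  ₹42,000 × 31% = ₹13,020
  ₹12,400 × 41% = ₹5,084
  → ₹65,984
  Less research credit ₹49,000 → ₹16,984

Minimum tax:
  Base (reported book profit): ₹430,900
  Exemption: 25% × (₹430,900 − ₹166,000) = ₹66,225 ≥ ₹32,000, so the exemption is fully phased out
  Base: ₹430,900 − ₹0 = ₹430,900
  ₹430,900 × 25% = ₹107,725

₹107,725 > ₹16,984, so the minimum tax is the binding amount.

₹107,725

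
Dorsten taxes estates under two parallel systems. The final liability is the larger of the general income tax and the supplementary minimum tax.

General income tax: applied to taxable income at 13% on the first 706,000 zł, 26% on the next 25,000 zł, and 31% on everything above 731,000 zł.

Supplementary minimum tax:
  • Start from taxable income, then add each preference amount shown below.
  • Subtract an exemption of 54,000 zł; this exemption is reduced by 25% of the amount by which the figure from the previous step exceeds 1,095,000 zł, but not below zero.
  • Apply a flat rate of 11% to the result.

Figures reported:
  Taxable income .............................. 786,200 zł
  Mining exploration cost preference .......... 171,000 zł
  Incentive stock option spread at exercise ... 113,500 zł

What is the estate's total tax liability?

115,392 zł

Supplementary minimum tax:
  Adjusted income: 786,200 zł + 171,000 zł + 113,500 zł = 1,070,700 zł
  Exemption: 1,070,700 zł ≤ 1,095,000 zł, so full 54,000 zł applies
  Base: 1,070,700 zł − 54,000 zł = 1,016,700 zł
  1,016,700 zł × 11% = 111,837 zł

General income tax:
  706,000 zł × 13% = 91,780 zł
  25,000 zł × 26% = 6,500 zł
  55,200 zł × 31% = 17,112 zł
  → 115,392 zł

115,392 zł > 111,837 zł, so the general income tax governs.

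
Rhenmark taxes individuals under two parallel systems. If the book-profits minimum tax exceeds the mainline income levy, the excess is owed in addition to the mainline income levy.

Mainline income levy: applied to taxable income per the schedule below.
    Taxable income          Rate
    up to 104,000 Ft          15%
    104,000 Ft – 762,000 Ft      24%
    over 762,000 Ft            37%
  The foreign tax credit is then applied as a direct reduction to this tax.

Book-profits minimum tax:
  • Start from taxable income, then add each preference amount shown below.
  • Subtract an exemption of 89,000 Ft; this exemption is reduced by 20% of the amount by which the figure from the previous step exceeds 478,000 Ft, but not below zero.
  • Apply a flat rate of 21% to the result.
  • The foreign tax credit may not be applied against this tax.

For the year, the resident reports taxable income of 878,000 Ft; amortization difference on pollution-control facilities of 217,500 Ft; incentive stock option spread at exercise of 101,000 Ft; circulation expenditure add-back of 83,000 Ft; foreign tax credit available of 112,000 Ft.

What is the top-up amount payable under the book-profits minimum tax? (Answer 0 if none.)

164,255 Ft

Book-profits minimum tax:
  Adjusted income: 878,000 Ft + 217,500 Ft + 101,000 Ft + 83,000 Ft = 1,279,500 Ft
  Exemption: 20% × (1,279,500 Ft − 478,000 Ft) = 160,300 Ft ≥ 89,000 Ft, so the exemption is fully phased out
  Base: 1,279,500 Ft − 0 Ft = 1,279,500 Ft
  1,279,500 Ft × 21% = 268,695 Ft

Mainline income levy:
  104,000 Ft × 15% = 15,600 Ft
  658,000 Ft × 24% = 157,920 Ft
  116,000 Ft × 37% = 42,920 Ft
  → 216,440 Ft
  Less foreign tax credit 112,000 Ft → 104,440 Ft

Excess of book-profits minimum tax over mainline income levy: 268,695 Ft − 104,440 Ft = 164,255 Ft.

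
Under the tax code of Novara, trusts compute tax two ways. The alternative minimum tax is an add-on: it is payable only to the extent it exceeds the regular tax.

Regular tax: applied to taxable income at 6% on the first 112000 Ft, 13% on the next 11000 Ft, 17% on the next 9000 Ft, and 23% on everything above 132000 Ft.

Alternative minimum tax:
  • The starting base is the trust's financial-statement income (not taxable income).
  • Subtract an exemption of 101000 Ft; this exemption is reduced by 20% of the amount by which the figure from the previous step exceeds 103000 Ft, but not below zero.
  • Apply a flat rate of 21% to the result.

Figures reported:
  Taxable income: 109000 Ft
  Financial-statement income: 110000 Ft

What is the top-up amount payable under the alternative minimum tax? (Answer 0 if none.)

Alternative minimum tax:
  Base (financial-statement income): 110000 Ft
  Exemption: 101000 Ft − 20% × (110000 Ft − 103000 Ft) = 101000 Ft − 1400 Ft = 99600 Ft
  Base: 110000 Ft − 99600 Ft = 10400 Ft
  10400 Ft × 21% = 2184 Ft

Regular tax:
  109000 Ft × 6% = 6540 Ft

2184 Ft ≤ 6540 Ft, so no add-on is due.

0 Ft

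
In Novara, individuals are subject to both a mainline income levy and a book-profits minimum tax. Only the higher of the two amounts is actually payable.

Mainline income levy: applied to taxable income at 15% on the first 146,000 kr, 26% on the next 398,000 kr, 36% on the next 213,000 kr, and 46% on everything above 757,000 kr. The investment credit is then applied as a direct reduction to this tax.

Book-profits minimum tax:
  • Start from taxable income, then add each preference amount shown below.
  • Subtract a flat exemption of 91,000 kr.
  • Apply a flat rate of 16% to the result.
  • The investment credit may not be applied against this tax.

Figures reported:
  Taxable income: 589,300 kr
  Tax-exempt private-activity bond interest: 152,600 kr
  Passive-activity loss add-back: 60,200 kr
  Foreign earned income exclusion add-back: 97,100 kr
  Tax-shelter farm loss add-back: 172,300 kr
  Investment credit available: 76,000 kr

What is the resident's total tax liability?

156,880 kr

Book-profits minimum tax:
  Adjusted income: 589,300 kr + 152,600 kr + 60,200 kr + 97,100 kr + 172,300 kr = 1,071,500 kr
  Less exemption 91,000 kr → base 980,500 kr
  980,500 kr × 16% = 156,880 kr

Mainline income levy:
  146,000 kr × 15% = 21,900 kr
  398,000 kr × 26% = 103,480 kr
  45,300 kr × 36% = 16,308 kr
  → 141,688 kr
  Less investment credit 76,000 kr → 65,688 kr

156,880 kr > 65,688 kr, so the book-profits minimum tax is the binding amount.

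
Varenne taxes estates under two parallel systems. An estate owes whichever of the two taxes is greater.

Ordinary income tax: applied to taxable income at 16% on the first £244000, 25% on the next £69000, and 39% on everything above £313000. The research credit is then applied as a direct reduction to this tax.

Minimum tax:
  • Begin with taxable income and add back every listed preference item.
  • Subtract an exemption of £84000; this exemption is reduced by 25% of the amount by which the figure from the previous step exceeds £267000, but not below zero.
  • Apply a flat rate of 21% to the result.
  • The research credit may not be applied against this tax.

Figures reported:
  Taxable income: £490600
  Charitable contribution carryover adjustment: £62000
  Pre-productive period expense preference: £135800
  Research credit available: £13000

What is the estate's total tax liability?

£144564

Minimum tax:
  Adjusted income: £490600 + £62000 + £135800 = £688400
  Exemption: 25% × (£688400 − £267000) = £105350 ≥ £84000, so the exemption is fully phased out
  Base: £688400 − £0 = £688400
  £688400 × 21% = £144564

Ordinary income tax:
  £244000 × 16% = £39040
  £69000 × 25% = £17250
  £177600 × 39% = £69264
  → £125554
  Less research credit £13000 → £112554

£144564 > £112554, so the minimum tax is the binding amount.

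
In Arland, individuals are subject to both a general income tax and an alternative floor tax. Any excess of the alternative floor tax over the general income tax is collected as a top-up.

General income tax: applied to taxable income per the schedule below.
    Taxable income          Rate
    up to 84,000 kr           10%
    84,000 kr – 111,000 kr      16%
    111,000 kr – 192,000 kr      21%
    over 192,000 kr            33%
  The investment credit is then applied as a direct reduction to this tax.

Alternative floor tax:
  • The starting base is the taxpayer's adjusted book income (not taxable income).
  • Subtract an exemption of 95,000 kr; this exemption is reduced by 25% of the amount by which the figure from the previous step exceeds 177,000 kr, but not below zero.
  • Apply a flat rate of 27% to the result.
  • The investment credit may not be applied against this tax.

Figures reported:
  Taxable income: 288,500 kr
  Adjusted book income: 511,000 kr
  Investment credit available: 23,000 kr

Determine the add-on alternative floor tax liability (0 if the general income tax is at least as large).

96,290 kr

General income tax:
  84,000 kr × 10% = 8,400 kr
  27,000 kr × 16% = 4,320 kr
  81,000 kr × 21% = 17,010 kr
  96,500 kr × 33% = 31,845 kr
  → 61,575 kr
  Less investment credit 23,000 kr → 38,575 kr

Alternative floor tax:
  Base (adjusted book income): 511,000 kr
  Exemption: 95,000 kr − 25% × (511,000 kr − 177,000 kr) = 95,000 kr − 83,500 kr = 11,500 kr
  Base: 511,000 kr − 11,500 kr = 499,500 kr
  499,500 kr × 27% = 134,865 kr

Excess of alternative floor tax over general income tax: 134,865 kr − 38,575 kr = 96,290 kr.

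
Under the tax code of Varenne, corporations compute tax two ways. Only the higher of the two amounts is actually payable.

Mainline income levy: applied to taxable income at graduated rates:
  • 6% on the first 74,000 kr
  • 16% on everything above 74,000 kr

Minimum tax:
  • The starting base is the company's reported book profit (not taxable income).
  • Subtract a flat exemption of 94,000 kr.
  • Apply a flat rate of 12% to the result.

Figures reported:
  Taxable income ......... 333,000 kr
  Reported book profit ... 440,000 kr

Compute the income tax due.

Minimum tax:
  Base (reported book profit): 440,000 kr
  Less exemption 94,000 kr → base 346,000 kr
  346,000 kr × 12% = 41,520 kr

Mainline income levy:
  74,000 kr × 6% = 4,440 kr
  259,000 kr × 16% = 41,440 kr
  → 45,880 kr

45,880 kr > 41,520 kr, so the mainline income levy governs.

45,880 kr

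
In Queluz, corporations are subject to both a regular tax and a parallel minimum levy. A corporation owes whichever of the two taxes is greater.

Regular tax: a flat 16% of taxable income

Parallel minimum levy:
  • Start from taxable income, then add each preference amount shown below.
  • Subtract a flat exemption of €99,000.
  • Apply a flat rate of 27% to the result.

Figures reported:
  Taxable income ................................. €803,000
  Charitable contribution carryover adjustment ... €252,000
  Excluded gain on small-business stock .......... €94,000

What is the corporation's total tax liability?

€283,500

Parallel minimum levy:
  Adjusted income: €803,000 + €252,000 + €94,000 = €1,149,000
  Less exemption €99,000 → base €1,050,000
  €1,050,000 × 27% = €283,500

Regular tax:
  €803,000 × 16% = €128,480

€283,500 > €128,480, so the parallel minimum levy is the binding amount.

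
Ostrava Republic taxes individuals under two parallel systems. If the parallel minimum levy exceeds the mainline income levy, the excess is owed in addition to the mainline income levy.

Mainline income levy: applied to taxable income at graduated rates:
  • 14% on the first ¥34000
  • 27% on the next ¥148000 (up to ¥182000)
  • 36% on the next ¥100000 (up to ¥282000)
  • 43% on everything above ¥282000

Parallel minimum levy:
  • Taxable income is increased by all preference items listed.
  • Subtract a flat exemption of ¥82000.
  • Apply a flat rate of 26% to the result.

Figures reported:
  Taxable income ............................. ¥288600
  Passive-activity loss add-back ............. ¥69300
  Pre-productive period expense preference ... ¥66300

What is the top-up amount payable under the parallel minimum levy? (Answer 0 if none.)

Mainline income levy:
  ¥34000 × 14% = ¥4760
  ¥148000 × 27% = ¥39960
  ¥100000 × 36% = ¥36000
  ¥6600 × 43% = ¥2838
  → ¥83558

Parallel minimum levy:
  Adjusted income: ¥288600 + ¥69300 + ¥66300 = ¥424200
  Less exemption ¥82000 → base ¥342200
  ¥342200 × 26% = ¥88972

Excess of parallel minimum levy over mainline income levy: ¥88972 − ¥83558 = ¥5414.

¥5414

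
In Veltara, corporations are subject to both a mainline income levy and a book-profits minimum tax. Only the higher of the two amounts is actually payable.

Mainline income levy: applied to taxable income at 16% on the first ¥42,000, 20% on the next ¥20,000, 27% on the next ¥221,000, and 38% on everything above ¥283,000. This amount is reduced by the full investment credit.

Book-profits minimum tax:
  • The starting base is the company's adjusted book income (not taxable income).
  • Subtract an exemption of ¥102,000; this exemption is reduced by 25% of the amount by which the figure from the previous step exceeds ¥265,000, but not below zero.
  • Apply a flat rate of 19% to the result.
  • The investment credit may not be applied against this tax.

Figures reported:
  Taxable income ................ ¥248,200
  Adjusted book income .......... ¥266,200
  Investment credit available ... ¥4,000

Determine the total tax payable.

¥56,994

Book-profits minimum tax:
  Base (adjusted book income): ¥266,200
  Exemption: ¥102,000 − 25% × (¥266,200 − ¥265,000) = ¥102,000 − ¥300 = ¥101,700
  Base: ¥266,200 − ¥101,700 = ¥164,500
  ¥164,500 × 19% = ¥31,255

Mainline income levy:
  ¥42,000 × 16% = ¥6,720
  ¥20,000 × 20% = ¥4,000
  ¥186,200 × 27% = ¥50,274
  → ¥60,994
  Less investment credit ¥4,000 → ¥56,994

¥56,994 > ¥31,255, so the mainline income levy governs.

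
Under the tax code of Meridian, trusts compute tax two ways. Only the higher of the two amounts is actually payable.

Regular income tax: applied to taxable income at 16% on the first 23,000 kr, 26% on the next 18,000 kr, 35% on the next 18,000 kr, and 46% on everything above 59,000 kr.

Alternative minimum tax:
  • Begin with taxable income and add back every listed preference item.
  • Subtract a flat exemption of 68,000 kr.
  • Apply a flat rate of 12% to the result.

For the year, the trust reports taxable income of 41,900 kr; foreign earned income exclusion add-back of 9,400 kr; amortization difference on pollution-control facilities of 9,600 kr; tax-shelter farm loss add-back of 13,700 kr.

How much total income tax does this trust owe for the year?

Alternative minimum tax:
  Adjusted income: 41,900 kr + 9,400 kr + 9,600 kr + 13,700 kr = 74,600 kr
  Less exemption 68,000 kr → base 6,600 kr
  6,600 kr × 12% = 792 kr

Regular income tax:
  23,000 kr × 16% = 3,680 kr
  18,000 kr × 26% = 4,680 kr
  900 kr × 35% = 315 kr
  → 8,675 kr

8,675 kr > 792 kr, so the regular income tax governs.

8,675 kr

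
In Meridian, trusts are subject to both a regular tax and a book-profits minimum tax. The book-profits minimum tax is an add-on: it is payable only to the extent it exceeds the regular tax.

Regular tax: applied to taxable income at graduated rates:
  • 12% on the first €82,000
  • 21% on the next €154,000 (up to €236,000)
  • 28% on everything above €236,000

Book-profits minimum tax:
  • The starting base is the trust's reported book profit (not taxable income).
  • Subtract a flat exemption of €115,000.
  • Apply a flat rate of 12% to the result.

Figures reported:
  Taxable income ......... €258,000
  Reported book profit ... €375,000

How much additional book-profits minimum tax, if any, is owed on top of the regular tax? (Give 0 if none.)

€0

Book-profits minimum tax:
  Base (reported book profit): €375,000
  Less exemption €115,000 → base €260,000
  €260,000 × 12% = €31,200

Regular tax:
  €82,000 × 12% = €9,840
  €154,000 × 21% = €32,340
  €22,000 × 28% = €6,160
  → €48,340

€31,200 ≤ €48,340, so no add-on is due.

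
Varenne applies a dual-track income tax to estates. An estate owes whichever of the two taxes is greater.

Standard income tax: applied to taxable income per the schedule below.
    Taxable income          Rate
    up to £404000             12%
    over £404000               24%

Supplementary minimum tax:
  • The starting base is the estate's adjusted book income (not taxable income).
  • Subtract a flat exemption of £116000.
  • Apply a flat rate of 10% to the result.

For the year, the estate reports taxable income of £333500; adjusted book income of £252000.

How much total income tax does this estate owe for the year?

£40020

Supplementary minimum tax:
  Base (adjusted book income): £252000
  Less exemption £116000 → base £136000
  £136000 × 10% = £13600

Standard income tax:
  £333500 × 12% = £40020

£40020 > £13600, so the standard income tax governs.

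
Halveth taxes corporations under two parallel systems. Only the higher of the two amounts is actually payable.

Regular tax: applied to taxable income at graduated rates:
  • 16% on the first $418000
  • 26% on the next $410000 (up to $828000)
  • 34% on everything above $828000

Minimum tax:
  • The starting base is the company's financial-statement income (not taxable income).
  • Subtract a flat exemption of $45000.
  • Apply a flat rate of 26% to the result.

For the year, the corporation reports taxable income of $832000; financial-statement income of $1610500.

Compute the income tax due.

$407030

Regular tax:
  $418000 × 16% = $66880
  $410000 × 26% = $106600
  $4000 × 34% = $1360
  → $174840

Minimum tax:
  Base (financial-statement income): $1610500
  Less exemption $45000 → base $1565500
  $1565500 × 26% = $407030

$407030 > $174840, so the minimum tax is the binding amount.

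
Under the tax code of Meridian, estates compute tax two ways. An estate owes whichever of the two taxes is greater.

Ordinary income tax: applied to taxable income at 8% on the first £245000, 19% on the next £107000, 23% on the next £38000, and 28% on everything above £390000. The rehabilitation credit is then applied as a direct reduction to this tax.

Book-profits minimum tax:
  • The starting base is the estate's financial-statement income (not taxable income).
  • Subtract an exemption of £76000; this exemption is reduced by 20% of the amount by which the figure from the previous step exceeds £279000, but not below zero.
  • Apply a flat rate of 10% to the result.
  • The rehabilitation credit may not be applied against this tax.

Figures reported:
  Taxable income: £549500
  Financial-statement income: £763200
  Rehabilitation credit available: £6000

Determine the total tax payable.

Ordinary income tax:
  £245000 × 8% = £19600
  £107000 × 19% = £20330
  £38000 × 23% = £8740
  £159500 × 28% = £44660
  → £93330
  Less rehabilitation credit £6000 → £87330

Book-profits minimum tax:
  Base (financial-statement income): £763200
  Exemption: 20% × (£763200 − £279000) = £96840 ≥ £76000, so the exemption is fully phased out
  Base: £763200 − £0 = £763200
  £763200 × 10% = £76320

£87330 > £76320, so the ordinary income tax governs.

£87330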